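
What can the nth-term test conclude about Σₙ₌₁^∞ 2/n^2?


lim(n→∞) 2/n^2 = 0
lim aₙ = 0 → nth-term test is INCONCLUSIVE
(Need other tests; this is actually a convergent p-series with p=2 > 1)

Inconclusive (lim aₙ = 0; need another test)


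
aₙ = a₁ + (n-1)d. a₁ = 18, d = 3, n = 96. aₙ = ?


aₙ = a₁ + (n-1)d
= 18 + (96-1)×3
= 18 + 285
= 303

a_96 = 303


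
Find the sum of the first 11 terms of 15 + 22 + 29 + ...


aₙ = 15 + (11-1)×7 = 85
Sₙ = n(a₁+aₙ)/2 = 11×(15+85)/2
= 11×100/2 = 550

S_11 = 550


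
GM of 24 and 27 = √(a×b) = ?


GM = √(24×27) = √648 = 25.4558

GM = 25.4558


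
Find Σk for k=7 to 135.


Σₖ₌7^135 k = Σₖ₌₁^135 k − Σₖ₌₁^6 k
= 135·136/2 − 6·7/2
= 9180 − 21 = 9159

Σk = 9159


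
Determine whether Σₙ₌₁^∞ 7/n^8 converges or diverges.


p-series test: Σ c/n^p converges if p > 1, diverges if p ≤ 1 (constant c > 0 doesn't affect convergence).
p = 8
8 > 1 → CONVERGES

Converges (p = 8 > 1)


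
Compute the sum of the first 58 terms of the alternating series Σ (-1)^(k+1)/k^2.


S = 1 - 1/4 + 1/9 - 1/16 + 1/25 - 1/36 + 1/49 - 1/64 ± ...
= 0.8223
(Full series converges to +π²/12 ≈ +0.8225)

S_58 = 0.8223


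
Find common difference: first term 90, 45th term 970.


d = (aₙ - a₁)/(n-1)
= (970 - 90)/(45-1)
= 880/44 = 20

d = 20


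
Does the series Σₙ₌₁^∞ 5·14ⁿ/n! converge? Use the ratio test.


aₙ = 5·14^n/n!
a_{n+1}/aₙ = 14^(n+1)/(n+1)! × n!/14^n  (constant 5 cancels)
= 14/(n+1)
L = lim(n→∞) 14/(n+1) = 0
L < 1 → series CONVERGES

Converges (ratio test: L = 0 < 1)


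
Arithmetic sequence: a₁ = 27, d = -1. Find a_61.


aₙ = a₁ + (n-1)d
= 27 + (61-1)×-1
= 27 - 60
= -33

a_61 = -33


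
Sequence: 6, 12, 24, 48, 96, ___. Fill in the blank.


Pattern: geometric (r=2)
Terms: 6, 12, 24, 48, 96
Next term = 192

Next term = 192


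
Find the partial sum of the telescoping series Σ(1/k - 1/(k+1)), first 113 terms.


Telescoping: adjacent terms cancel.
= 1/1 - 1/114
= 1 - 1/114 = 113/114

Sum = 113/114


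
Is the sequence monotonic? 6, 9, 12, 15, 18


Differences: 3, 3, 3, 3
All differences > 0 → strictly INCREASING

Monotonically increasing


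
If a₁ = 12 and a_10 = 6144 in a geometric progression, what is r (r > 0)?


r^(n-1) = aₙ/a₁
r^9 = 6144/12 = 512
r = 512^(1/9)
= 2

r = 2


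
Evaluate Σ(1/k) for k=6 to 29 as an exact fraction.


Σₖ₌6^29 1/k = 1/6 + 1/7 + 1/8 + ... + 1/29
= 3908958676327/2329089562800
≈ 1.6783

Sum = 3908958676327/2329089562800 ≈ 1.6783


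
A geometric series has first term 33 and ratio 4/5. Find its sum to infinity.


S∞ = a₁/(1-r) = 33/(1 - 4/5)
= 33/(1/5)
= 165

S∞ = 165


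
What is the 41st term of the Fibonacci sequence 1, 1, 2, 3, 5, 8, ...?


Fibonacci sequence: 1, 1, 2, 3, 5, 8, 13, 21, 34, 55, 89, ...
F(41) = 165580141

F(41) = 165580141


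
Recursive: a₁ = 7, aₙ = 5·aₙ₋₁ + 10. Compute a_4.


Computing step by step:
a_1 = 7
a_2 = 45
a_3 = 235
a_4 = 1185


a_4 = 1185


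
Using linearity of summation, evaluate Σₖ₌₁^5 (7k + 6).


Σ(7k+6) = 7·Σk + 6·n
= 7·15 + 6·5
= 105 + 30 = 135

Σ = 135


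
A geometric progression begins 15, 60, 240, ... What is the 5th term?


aₙ = a₁·r^(n-1)
= 15×4^4
= 15×256
= 3840

a_5 = 3840


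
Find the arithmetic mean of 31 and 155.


AM = (31 + 155)/2 = 186/2 = 93

AM = 93


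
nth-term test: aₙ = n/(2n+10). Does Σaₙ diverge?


lim(n→∞) n/(2n+10) = 1/2 = 1/2  (divide numerator and denominator by n)
lim aₙ = 1/2 ≠ 0 → series DIVERGES

Diverges (lim aₙ = 1/2 ≠ 0)


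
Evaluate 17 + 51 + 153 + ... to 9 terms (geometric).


Sₙ = 17×(3^9 - 1)/(3 - 1)
= 17×(19683 - 1)/2
= 17×19682/2
= 167297

S_9 = 167297


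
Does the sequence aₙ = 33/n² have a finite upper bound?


a₁ = 33, a₂ = 33/4, a₃ = 33/9, ...
0 < aₙ ≤ 33 for all n ≥ 1
The sequence IS bounded

Bounded (0 < aₙ ≤ 33)


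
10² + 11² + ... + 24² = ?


Σₖ₌10^24 k² = Σₖ₌₁^24 k² − Σₖ₌₁^9 k²
= 24·25·49/6 − 9·10·19/6
= 4900 − 285 = 4615

Σk² = 4615


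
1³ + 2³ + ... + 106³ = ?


n(n+1)/2 = 106×107/2 = 5671
Σk³ = 5671² = 32160241

Σk³ = 32160241


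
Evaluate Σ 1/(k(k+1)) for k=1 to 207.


1/(k(k+1)) = 1/k - 1/(k+1) (partial fractions)
Telescoping: Σ = 1 - 1/208 = 207/208

Sum = 207/208


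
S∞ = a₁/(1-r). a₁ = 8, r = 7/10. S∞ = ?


S∞ = a₁/(1-r) = 8/(1 - 7/10)
= 8/(3/10)
= 80/3

S∞ = 80/3


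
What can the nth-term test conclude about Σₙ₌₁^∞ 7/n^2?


lim(n→∞) 7/n^2 = 0
lim aₙ = 0 → nth-term test is INCONCLUSIVE
(Need other tests; this is actually a convergent p-series with p=2 > 1)

Inconclusive (lim aₙ = 0; need another test)


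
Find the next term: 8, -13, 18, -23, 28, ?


Pattern: alternating sign, magnitude arithmetic (d=5)
Terms: 8, -13, 18, -23, 28
Next term = -33

Next term = -33


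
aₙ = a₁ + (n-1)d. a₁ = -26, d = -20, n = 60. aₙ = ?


aₙ = a₁ + (n-1)d
= -26 + (60-1)×-20
= -26 - 1180
= -1206

a_60 = -1206


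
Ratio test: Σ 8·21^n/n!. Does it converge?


aₙ = 8·21^n/n!
a_{n+1}/aₙ = 21^(n+1)/(n+1)! × n!/21^n  (constant 8 cancels)
= 21/(n+1)
L = lim(n→∞) 21/(n+1) = 0
L < 1 → series CONVERGES

Converges (ratio test: L = 0 < 1)


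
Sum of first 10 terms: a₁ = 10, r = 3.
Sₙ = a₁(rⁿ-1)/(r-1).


Sₙ = 10×(3^10 - 1)/(3 - 1)
= 10×(59049 - 1)/2
= 10×59048/2
= 295240

S_10 = 295240


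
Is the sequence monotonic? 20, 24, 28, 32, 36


Differences: 4, 4, 4, 4
All differences > 0 → strictly INCREASING

Monotonically increasing


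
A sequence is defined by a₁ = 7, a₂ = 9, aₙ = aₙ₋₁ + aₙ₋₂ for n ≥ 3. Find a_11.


Computing iteratively: 7, 9, 16, 25, 41, 66, 107, 173, 280, 453, 733
a_11 = 733

a_11 = 733


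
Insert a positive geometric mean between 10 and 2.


GM = √(10×2) = √20 = 4.4721

GM = 4.4721


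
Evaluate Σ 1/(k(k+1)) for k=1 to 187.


1/(k(k+1)) = 1/k - 1/(k+1) (partial fractions)
Telescoping: Σ = 1 - 1/188 = 187/188

Sum = 187/188


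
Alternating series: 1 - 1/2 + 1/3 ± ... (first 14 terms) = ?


S = 1 - 1/2 + 1/3 - 1/4 + 1/5 - 1/6 + 1/7 - 1/8 ± ...
= 0.6587
(Full series converges to +ln(2) ≈ +0.6931)

S_14 = 0.6587


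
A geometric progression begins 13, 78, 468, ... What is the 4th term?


aₙ = a₁·r^(n-1)
= 13×6^3
= 13×216
= 2808

a_4 = 2808


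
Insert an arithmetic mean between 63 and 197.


AM = (63 + 197)/2 = 260/2 = 130

AM = 130


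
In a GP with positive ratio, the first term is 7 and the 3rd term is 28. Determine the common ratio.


r^(n-1) = aₙ/a₁
r^2 = 28/7 = 4
r = 4^(1/2)
= ±2; taking r > 0 gives r = 2

r = 2


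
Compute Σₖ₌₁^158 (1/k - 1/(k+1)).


Telescoping: adjacent terms cancel.
= 1/1 - 1/159
= 1 - 1/159 = 158/159

Sum = 158/159


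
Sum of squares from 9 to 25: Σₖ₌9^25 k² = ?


Σₖ₌9^25 k² = Σₖ₌₁^25 k² − Σₖ₌₁^8 k²
= 25·26·51/6 − 8·9·17/6
= 5525 − 204 = 5321

Σk² = 5321


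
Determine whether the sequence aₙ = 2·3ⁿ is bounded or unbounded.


aₙ = 2·3ⁿ → as n→∞, aₙ→∞ (since base 3 > 1)
No finite upper bound exists
The sequence is UNBOUNDED

Unbounded (aₙ → ∞ as n → ∞)


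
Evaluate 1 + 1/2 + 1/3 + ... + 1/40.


H_40 = 1/1 + 1/2 + 1/3 + ... + 1/40
= 2078178381193813/485721041551200
≈ 4.2785

H_40 = 2078178381193813/485721041551200 ≈ 4.2785


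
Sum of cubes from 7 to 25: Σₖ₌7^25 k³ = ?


Σₖ₌7^25 k³ = [25·26/2]² − [6·7/2]²
= 105625 − 441 = 105184

Σk³ = 105184


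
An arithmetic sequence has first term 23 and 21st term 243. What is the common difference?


d = (aₙ - a₁)/(n-1)
= (243 - 23)/(21-1)
= 220/20 = 11

d = 11


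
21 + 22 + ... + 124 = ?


Σₖ₌21^124 k = Σₖ₌₁^124 k − Σₖ₌₁^20 k
= 124·125/2 − 20·21/2
= 7750 − 210 = 7540

Σk = 7540


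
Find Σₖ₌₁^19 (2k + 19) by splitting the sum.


Σ(2k+19) = 2·Σk + 19·n
= 2·190 + 19·19
= 380 + 361 = 741

Σ = 741


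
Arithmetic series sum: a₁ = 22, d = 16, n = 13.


aₙ = 22 + (13-1)×16 = 214
Sₙ = n(a₁+aₙ)/2 = 13×(22+214)/2
= 13×236/2 = 1534

S_13 = 1534


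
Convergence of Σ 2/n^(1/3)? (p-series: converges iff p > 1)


p-series test: Σ c/n^p converges if p > 1, diverges if p ≤ 1 (constant c > 0 doesn't affect convergence).
p = 1/3
1/3 ≤ 1 → DIVERGES

Diverges (p = 1/3 ≤ 1)


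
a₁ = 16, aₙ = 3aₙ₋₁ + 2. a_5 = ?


Computing step by step:
a_1 = 16
a_2 = 50
a_3 = 152
a_4 = 458
a_5 = 1376


a_5 = 1376


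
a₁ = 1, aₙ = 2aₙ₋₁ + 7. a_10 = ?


Computing step by step:
a_1 = 1
a_2 = 9
a_3 = 25
a_4 = 57
a_5 = 121
a_6 = 249
a_7 = 505
a_8 = 1017
a_9 = 2041
a_10 = 4089


a_10 = 4089


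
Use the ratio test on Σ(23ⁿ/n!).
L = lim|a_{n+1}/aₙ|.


aₙ = 23^n/n!
a_{n+1}/aₙ = 23^(n+1)/(n+1)! × n!/23^n
= 23/(n+1)
L = lim(n→∞) 23/(n+1) = 0
L < 1 → series CONVERGES

Converges (ratio test: L = 0 < 1)


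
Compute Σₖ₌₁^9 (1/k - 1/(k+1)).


Telescoping: adjacent terms cancel.
= 1/1 - 1/10
= 1 - 1/10 = 9/10

Sum = 9/10


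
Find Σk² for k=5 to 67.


Σₖ₌5^67 k² = Σₖ₌₁^67 k² − Σₖ₌₁^4 k²
= 67·68·135/6 − 4·5·9/6
= 102510 − 30 = 102480

Σk² = 102480


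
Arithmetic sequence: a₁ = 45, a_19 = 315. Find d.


d = (aₙ - a₁)/(n-1)
= (315 - 45)/(19-1)
= 270/18 = 15

d = 15


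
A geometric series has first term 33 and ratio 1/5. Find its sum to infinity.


S∞ = a₁/(1-r) = 33/(1 - 1/5)
= 33/(4/5)
= 165/4

S∞ = 165/4


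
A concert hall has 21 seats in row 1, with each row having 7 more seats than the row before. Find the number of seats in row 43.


aₙ = a₁ + (n-1)d
= 21 + (43-1)×7
= 21 + 294
= 315

a_43 = 315


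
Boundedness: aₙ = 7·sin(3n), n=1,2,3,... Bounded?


For all n, -1 ≤ sin(3n) ≤ 1, so -7 ≤ 7·sin(3n) ≤ 7
Lower bound: -7, Upper bound: 7
The sequence IS bounded

Bounded (-7 ≤ aₙ ≤ 7)


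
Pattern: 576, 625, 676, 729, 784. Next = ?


Pattern: perfect squares: n²
Terms: 576, 625, 676, 729, 784
Next term = 841

Next term = 841


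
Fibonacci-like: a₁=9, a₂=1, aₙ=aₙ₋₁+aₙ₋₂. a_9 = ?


Computing iteratively: 9, 1, 10, 11, 21, 32, 53, 85, 138
a_9 = 138

a_9 = 138


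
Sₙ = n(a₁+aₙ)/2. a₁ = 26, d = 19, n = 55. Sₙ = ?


aₙ = 26 + (55-1)×19 = 1052
Sₙ = n(a₁+aₙ)/2 = 55×(26+1052)/2
= 55×1078/2 = 29645

S_55 = 29645


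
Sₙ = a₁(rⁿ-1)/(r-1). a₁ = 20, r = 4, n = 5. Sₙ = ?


Sₙ = 20×(4^5 - 1)/(4 - 1)
= 20×(1024 - 1)/3
= 20×1023/3
= 6820

S_5 = 6820


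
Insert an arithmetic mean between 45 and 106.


AM = (45 + 106)/2 = 151/2 = 75.5

AM = 75.5


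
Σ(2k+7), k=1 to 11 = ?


Σ(2k+7) = 2·Σk + 7·n
= 2·66 + 7·11
= 132 + 77 = 209

Σ = 209


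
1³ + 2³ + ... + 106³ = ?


n(n+1)/2 = 106×107/2 = 5671
Σk³ = 5671² = 32160241

Σk³ = 32160241


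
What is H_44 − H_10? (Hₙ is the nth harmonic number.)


Σₖ₌11^44 1/k = 1/11 + 1/12 + 1/13 + ... + 1/44
= 13599602363903961529/9419588158802421600
≈ 1.4438

Sum = 13599602363903961529/9419588158802421600 ≈ 1.4438


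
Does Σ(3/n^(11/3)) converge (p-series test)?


p-series test: Σ c/n^p converges if p > 1, diverges if p ≤ 1 (constant c > 0 doesn't affect convergence).
p = 11/3
11/3 > 1 → CONVERGES

Converges (p = 11/3 > 1)


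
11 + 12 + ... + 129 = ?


Σₖ₌11^129 k = Σₖ₌₁^129 k − Σₖ₌₁^10 k
= 129·130/2 − 10·11/2
= 8385 − 55 = 8330

Σk = 8330


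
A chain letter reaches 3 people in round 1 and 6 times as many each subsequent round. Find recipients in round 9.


aₙ = a₁·r^(n-1)
= 3×6^8
= 3×1679616
= 5038848

a_9 = 5038848


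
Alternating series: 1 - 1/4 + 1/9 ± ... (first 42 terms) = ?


S = 1 - 1/4 + 1/9 - 1/16 + 1/25 - 1/36 + 1/49 - 1/64 ± ...
= 0.8222
(Full series converges to +π²/12 ≈ +0.8225)

S_42 = 0.8222


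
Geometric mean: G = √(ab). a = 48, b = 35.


GM = √(48×35) = √1680 = 40.9878

GM = 40.9878


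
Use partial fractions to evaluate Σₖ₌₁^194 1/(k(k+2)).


1/(k(k+2)) = (1/2)·(1/k - 1/(k+2)) (partial fractions)
Telescoping: Σ = (1/2)·(1 + 1/2 - 1/195 - 1/196) = 56939/76440

Sum = 56939/76440


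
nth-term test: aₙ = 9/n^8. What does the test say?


lim(n→∞) 9/n^8 = 0
lim aₙ = 0 → nth-term test is INCONCLUSIVE
(Need other tests; this is actually a convergent p-series with p=8 > 1)

Inconclusive (lim aₙ = 0; need another test)


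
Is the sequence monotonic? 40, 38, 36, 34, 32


Differences: -2, -2, -2, -2
All differences < 0 → strictly DECREASING

Monotonically decreasing


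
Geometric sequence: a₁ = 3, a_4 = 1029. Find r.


r^(n-1) = aₙ/a₁
r^3 = 1029/3 = 343
r = 343^(1/3)
= 7

r = 7


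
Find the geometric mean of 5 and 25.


GM = √(5×25) = √125 = 11.1803

GM = 11.1803


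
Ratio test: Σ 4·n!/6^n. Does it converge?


aₙ = 4·n!/6^n
a_{n+1}/aₙ = (n+1)!/6^(n+1) × 6^n/n!  (constant 4 cancels)
= (n+1)/6
L = lim(n→∞) (n+1)/6 = ∞
L > 1 → series DIVERGES

Diverges (ratio test: L = ∞ > 1)


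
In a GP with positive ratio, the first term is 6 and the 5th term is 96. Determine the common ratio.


r^(n-1) = aₙ/a₁
r^4 = 96/6 = 16
r = 16^(1/4)
= ±2; taking r > 0 gives r = 2

r = 2


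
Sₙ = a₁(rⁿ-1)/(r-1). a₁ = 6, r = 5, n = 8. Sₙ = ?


Sₙ = 6×(5^8 - 1)/(5 - 1)
= 6×(390625 - 1)/4
= 6×390624/4
= 585936

S_8 = 585936


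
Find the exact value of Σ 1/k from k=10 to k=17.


Σₖ₌10^17 1/k = 1/10 + 1/11 + 1/12 + 1/13 + 1/14 + 1/15 + 1/16 + 1/17
= 166245/272272
≈ 0.6106

Sum = 166245/272272 ≈ 0.6106


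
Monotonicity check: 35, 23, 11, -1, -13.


Differences: -12, -12, -12, -12
All differences < 0 → strictly DECREASING

Monotonically decreasing


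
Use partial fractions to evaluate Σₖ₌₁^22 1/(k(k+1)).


1/(k(k+1)) = 1/k - 1/(k+1) (partial fractions)
Telescoping: Σ = 1 - 1/23 = 22/23

Sum = 22/23


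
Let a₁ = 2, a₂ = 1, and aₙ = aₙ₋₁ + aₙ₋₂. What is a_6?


Computing iteratively: 2, 1, 3, 4, 7, 11
a_6 = 11

a_6 = 11


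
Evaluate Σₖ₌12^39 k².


Σₖ₌12^39 k² = Σₖ₌₁^39 k² − Σₖ₌₁^11 k²
= 39·40·79/6 − 11·12·23/6
= 20540 − 506 = 20034

Σk² = 20034


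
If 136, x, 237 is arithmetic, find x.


AM = (136 + 237)/2 = 373/2 = 186.5

AM = 186.5


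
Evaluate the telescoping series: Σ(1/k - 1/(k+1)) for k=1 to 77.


Telescoping: adjacent terms cancel.
= 1/1 - 1/78
= 1 - 1/78 = 77/78

Sum = 77/78


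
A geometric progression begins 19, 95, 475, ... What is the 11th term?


aₙ = a₁·r^(n-1)
= 19×5^10
= 19×9765625
= 185546875

a_11 = 185546875


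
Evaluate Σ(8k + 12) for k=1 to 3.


Σ(8k+12) = 8·Σk + 12·n
= 8·6 + 12·3
= 48 + 36 = 84

Σ = 84


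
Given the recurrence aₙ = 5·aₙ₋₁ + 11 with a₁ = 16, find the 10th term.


Computing step by step:
a_1 = 16
a_2 = 91
a_3 = 466
a_4 = 2341
a_5 = 11716
a_6 = 58591
a_7 = 292966
a_8 = 1464841
a_9 = 7324216
a_10 = 36621091


a_10 = 36621091


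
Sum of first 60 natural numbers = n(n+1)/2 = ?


n(n+1)/2 = 60×61/2 = 3660/2 = 1830

Σk = 1830


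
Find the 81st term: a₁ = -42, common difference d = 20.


aₙ = a₁ + (n-1)d
= -42 + (81-1)×20
= -42 + 1600
= 1558

a_81 = 1558


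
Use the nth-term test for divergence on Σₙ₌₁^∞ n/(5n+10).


lim(n→∞) n/(5n+10) = 1/5 = 1/5  (divide numerator and denominator by n)
lim aₙ = 1/5 ≠ 0 → series DIVERGES

Diverges (lim aₙ = 1/5 ≠ 0)


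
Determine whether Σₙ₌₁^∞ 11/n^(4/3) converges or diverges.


p-series test: Σ c/n^p converges if p > 1, diverges if p ≤ 1 (constant c > 0 doesn't affect convergence).
p = 4/3
4/3 > 1 → CONVERGES

Converges (p = 4/3 > 1)


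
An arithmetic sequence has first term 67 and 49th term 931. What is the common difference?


d = (aₙ - a₁)/(n-1)
= (931 - 67)/(49-1)
= 864/48 = 18

d = 18


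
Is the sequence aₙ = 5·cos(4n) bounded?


For all n, -1 ≤ cos(4n) ≤ 1, so -5 ≤ 5·cos(4n) ≤ 5
Lower bound: -5, Upper bound: 5
The sequence IS bounded

Bounded (-5 ≤ aₙ ≤ 5)


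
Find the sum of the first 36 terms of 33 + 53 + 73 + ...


aₙ = 33 + (36-1)×20 = 733
Sₙ = n(a₁+aₙ)/2 = 36×(33+733)/2
= 36×766/2 = 13788

S_36 = 13788


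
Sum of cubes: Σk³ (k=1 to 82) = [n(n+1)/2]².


n(n+1)/2 = 82×83/2 = 3403
Σk³ = 3403² = 11580409

Σk³ = 11580409


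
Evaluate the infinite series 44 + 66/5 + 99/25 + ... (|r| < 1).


S∞ = a₁/(1-r) = 44/(1 - 3/10)
= 44/(7/10)
= 440/7

S∞ = 440/7


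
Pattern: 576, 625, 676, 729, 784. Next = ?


Pattern: perfect squares: n²
Terms: 576, 625, 676, 729, 784
Next term = 841

Next term = 841


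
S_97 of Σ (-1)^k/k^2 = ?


S = -1 + 1/4 - 1/9 + 1/16 - 1/25 + 1/36 - 1/49 + 1/64 ± ...
= -0.8225
(Full series converges to -π²/12 ≈ -0.8225)

S_97 = -0.8225


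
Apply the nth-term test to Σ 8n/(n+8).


lim(n→∞) 8n/(n+8) = 8/1 = 8  (divide numerator and denominator by n)
lim aₙ = 8 ≠ 0 → series DIVERGES

Diverges (lim aₙ = 8 ≠ 0)


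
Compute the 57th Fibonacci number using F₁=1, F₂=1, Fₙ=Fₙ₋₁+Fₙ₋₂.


Fibonacci sequence: 1, 1, 2, 3, 5, 8, 13, 21, 34, 55, 89, ...
F(57) = 365435296162

F(57) = 365435296162


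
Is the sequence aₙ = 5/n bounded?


a₁ = 5, a₂ = 5/2, a₃ = 5/3, ...
0 < aₙ ≤ 5 for all n ≥ 1
Lower bound: 0, Upper bound: 5
The sequence IS bounded

Bounded (0 < aₙ ≤ 5)


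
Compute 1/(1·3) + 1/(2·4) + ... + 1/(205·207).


1/(k(k+2)) = (1/2)·(1/k - 1/(k+2)) (partial fractions)
Telescoping: Σ = (1/2)·(1 + 1/2 - 1/206 - 1/207) = 31775/42642

Sum = 31775/42642


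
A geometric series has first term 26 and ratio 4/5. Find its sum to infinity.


S∞ = a₁/(1-r) = 26/(1 - 4/5)
= 26/(1/5)
= 130

S∞ = 130


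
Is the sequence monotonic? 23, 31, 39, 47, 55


Differences: 8, 8, 8, 8
All differences > 0 → strictly INCREASING

Monotonically increasing


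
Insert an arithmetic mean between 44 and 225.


AM = (44 + 225)/2 = 269/2 = 134.5

AM = 134.5


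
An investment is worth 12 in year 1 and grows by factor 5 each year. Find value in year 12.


aₙ = a₁·r^(n-1)
= 12×5^11
= 12×48828125
= 585937500

a_12 = 585937500


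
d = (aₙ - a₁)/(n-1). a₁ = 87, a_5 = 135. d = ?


d = (aₙ - a₁)/(n-1)
= (135 - 87)/(5-1)
= 48/4 = 12

d = 12


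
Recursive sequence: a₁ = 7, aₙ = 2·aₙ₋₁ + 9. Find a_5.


Computing step by step:
a_1 = 7
a_2 = 23
a_3 = 55
a_4 = 119
a_5 = 247


a_5 = 247


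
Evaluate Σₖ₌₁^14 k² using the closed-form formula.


n = 14
n(n+1)(2n+1)/6 = 14×15×29/6
= 6090/6 = 1015

Σk² = 1015


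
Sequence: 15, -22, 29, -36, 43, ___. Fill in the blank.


Pattern: alternating sign, magnitude arithmetic (d=7)
Terms: 15, -22, 29, -36, 43
Next term = -50

Next term = -50


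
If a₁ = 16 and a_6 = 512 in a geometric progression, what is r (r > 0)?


r^(n-1) = aₙ/a₁
r^5 = 512/16 = 32
r = 32^(1/5)
= 2

r = 2


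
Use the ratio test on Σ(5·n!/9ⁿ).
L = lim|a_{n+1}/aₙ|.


aₙ = 5·n!/9^n
a_{n+1}/aₙ = (n+1)!/9^(n+1) × 9^n/n!  (constant 5 cancels)
= (n+1)/9
L = lim(n→∞) (n+1)/9 = ∞
L > 1 → series DIVERGES

Diverges (ratio test: L = ∞ > 1)


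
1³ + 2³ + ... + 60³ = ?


n(n+1)/2 = 60×61/2 = 1830
Σk³ = 1830² = 3348900

Σk³ = 3348900


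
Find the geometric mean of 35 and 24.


GM = √(35×24) = √840 = 28.9828

GM = 28.9828


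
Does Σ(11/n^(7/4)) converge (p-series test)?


p-series test: Σ c/n^p converges if p > 1, diverges if p ≤ 1 (constant c > 0 doesn't affect convergence).
p = 7/4
7/4 > 1 → CONVERGES

Converges (p = 7/4 > 1)


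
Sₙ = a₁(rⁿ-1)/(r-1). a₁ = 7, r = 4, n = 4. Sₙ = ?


Sₙ = 7×(4^4 - 1)/(4 - 1)
= 7×(256 - 1)/3
= 7×255/3
= 595

S_4 = 595


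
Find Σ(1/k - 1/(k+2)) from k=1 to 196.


Telescoping with gap 2: two head and two tail terms survive.
= (1 + 1/2) - (1/197 + 1/198)
= 3/2 - 1/197 - 1/198 = 29057/19503

Sum = 29057/19503


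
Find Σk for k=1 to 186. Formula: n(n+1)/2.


n(n+1)/2 = 186×187/2 = 34782/2 = 17391

Σk = 17391


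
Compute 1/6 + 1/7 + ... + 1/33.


Σₖ₌6^33 1/k = 1/6 + 1/7 + 1/8 + ... + 1/33
= 23701413189829/13127595717600
≈ 1.8055

Sum = 23701413189829/13127595717600 ≈ 1.8055


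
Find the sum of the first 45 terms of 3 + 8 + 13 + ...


aₙ = 3 + (45-1)×5 = 223
Sₙ = n(a₁+aₙ)/2 = 45×(3+223)/2
= 45×226/2 = 5085

S_45 = 5085


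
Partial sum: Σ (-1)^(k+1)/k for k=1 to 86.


S = 1 - 1/2 + 1/3 - 1/4 + 1/5 - 1/6 + 1/7 - 1/8 ± ...
= 0.6874
(Full series converges to +ln(2) ≈ +0.6931)

S_86 = 0.6874


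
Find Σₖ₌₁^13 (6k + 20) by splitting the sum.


Σ(6k+20) = 6·Σk + 20·n
= 6·91 + 20·13
= 546 + 260 = 806

Σ = 806


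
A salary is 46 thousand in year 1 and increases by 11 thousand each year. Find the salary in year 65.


aₙ = a₁ + (n-1)d
= 46 + (65-1)×11
= 46 + 704
= 750

a_65 = 750


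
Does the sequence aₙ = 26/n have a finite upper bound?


a₁ = 26, a₂ = 26/2, a₃ = 26/3, ...
0 < aₙ ≤ 26 for all n ≥ 1
Lower bound: 0, Upper bound: 26
The sequence IS bounded

Bounded (0 < aₙ ≤ 26)


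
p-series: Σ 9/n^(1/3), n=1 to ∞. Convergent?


p-series test: Σ c/n^p converges if p > 1, diverges if p ≤ 1 (constant c > 0 doesn't affect convergence).
p = 1/3
1/3 ≤ 1 → DIVERGES

Diverges (p = 1/3 ≤ 1)


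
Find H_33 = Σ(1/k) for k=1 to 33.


H_33 = 1/1 + 1/2 + 1/3 + ... + 1/33
= 53676090078349/13127595717600
≈ 4.0888

H_33 = 53676090078349/13127595717600 ≈ 4.0888


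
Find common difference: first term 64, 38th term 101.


d = (aₙ - a₁)/(n-1)
= (101 - 64)/(38-1)
= 37/37 = 1

d = 1


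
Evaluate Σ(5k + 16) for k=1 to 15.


Σ(5k+16) = 5·Σk + 16·n
= 5·120 + 16·15
= 600 + 240 = 840

Σ = 840


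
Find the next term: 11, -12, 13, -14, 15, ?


Pattern: alternating sign, magnitude arithmetic (d=1)
Terms: 11, -12, 13, -14, 15
Next term = -16

Next term = -16


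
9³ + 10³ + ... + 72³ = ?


Σₖ₌9^72 k³ = [72·73/2]² − [8·9/2]²
= 6906384 − 1296 = 6905088

Σk³ = 6905088


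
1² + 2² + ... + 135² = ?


n = 135
n(n+1)(2n+1)/6 = 135×136×271/6
= 4975560/6 = 829260

Σk² = 829260


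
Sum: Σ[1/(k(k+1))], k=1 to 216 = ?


1/(k(k+1)) = 1/k - 1/(k+1) (partial fractions)
Telescoping: Σ = 1 - 1/217 = 216/217

Sum = 216/217


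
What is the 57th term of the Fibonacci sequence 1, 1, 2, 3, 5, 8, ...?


Fibonacci sequence: 1, 1, 2, 3, 5, 8, 13, 21, 34, 55, 89, ...
F(57) = 365435296162

F(57) = 365435296162


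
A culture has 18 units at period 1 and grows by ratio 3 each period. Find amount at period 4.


aₙ = a₁·r^(n-1)
= 18×3^3
= 18×27
= 486

a_4 = 486


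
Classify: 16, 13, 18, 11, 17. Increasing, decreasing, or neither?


Differences: -3, 5, -7, 6
Difference at position 2 is +5 (> 0) but position 1 is -3 (< 0) — sequence both rises and falls
→ NOT monotonic

Not monotonic


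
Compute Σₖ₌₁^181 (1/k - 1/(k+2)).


Telescoping with gap 2: two head and two tail terms survive.
= (1 + 1/2) - (1/182 + 1/183)
= 3/2 - 1/182 - 1/183 = 24797/16653

Sum = 24797/16653


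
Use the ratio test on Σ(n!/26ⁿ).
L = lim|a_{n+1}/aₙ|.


aₙ = n!/26^n
a_{n+1}/aₙ = (n+1)!/26^(n+1) × 26^n/n!
= (n+1)/26
L = lim(n→∞) (n+1)/26 = ∞
L > 1 → series DIVERGES

Diverges (ratio test: L = ∞ > 1)


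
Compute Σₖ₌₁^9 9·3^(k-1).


Sₙ = 9×(3^9 - 1)/(3 - 1)
= 9×(19683 - 1)/2
= 9×19682/2
= 88569

S_9 = 88569


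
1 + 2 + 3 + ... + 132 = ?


n(n+1)/2 = 132×133/2 = 17556/2 = 8778

Σk = 8778


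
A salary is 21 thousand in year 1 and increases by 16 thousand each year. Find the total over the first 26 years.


aₙ = 21 + (26-1)×16 = 421
Sₙ = n(a₁+aₙ)/2 = 26×(21+421)/2
= 26×442/2 = 5746

S_26 = 5746


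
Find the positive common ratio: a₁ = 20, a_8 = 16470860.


r^(n-1) = aₙ/a₁
r^7 = 16470860/20 = 823543
r = 823543^(1/7)
= 7

r = 7


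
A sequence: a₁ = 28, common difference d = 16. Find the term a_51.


aₙ = a₁ + (n-1)d
= 28 + (51-1)×16
= 28 + 800
= 828

a_51 = 828


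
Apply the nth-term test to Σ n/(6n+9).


lim(n→∞) n/(6n+9) = 1/6 = 1/6  (divide numerator and denominator by n)
lim aₙ = 1/6 ≠ 0 → series DIVERGES

Diverges (lim aₙ = 1/6 ≠ 0)


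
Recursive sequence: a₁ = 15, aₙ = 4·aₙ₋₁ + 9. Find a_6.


Computing step by step:
a_1 = 15
a_2 = 69
a_3 = 285
a_4 = 1149
a_5 = 4605
a_6 = 18429


a_6 = 18429


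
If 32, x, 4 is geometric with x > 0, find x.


GM = √(32×4) = √128 = 11.3137

GM = 11.3137


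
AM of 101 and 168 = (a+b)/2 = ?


AM = (101 + 168)/2 = 269/2 = 134.5

AM = 134.5


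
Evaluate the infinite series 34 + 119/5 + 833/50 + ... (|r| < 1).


S∞ = a₁/(1-r) = 34/(1 - 7/10)
= 34/(3/10)
= 340/3

S∞ = 340/3


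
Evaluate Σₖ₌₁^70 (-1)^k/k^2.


S = -1 + 1/4 - 1/9 + 1/16 - 1/25 + 1/36 - 1/49 + 1/64 ± ...
= -0.8224
(Full series converges to -π²/12 ≈ -0.8225)

S_70 = -0.8224


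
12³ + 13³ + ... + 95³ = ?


Σₖ₌12^95 k³ = [95·96/2]² − [11·12/2]²
= 20793600 − 4356 = 20789244

Σk³ = 20789244


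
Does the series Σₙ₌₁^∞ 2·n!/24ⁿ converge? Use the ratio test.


aₙ = 2·n!/24^n
a_{n+1}/aₙ = (n+1)!/24^(n+1) × 24^n/n!  (constant 2 cancels)
= (n+1)/24
L = lim(n→∞) (n+1)/24 = ∞
L > 1 → series DIVERGES

Diverges (ratio test: L = ∞ > 1)


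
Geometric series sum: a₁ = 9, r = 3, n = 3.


Sₙ = 9×(3^3 - 1)/(3 - 1)
= 9×(27 - 1)/2
= 9×26/2
= 117

S_3 = 117


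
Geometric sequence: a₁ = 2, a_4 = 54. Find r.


r^(n-1) = aₙ/a₁
r^3 = 54/2 = 27
r = 27^(1/3)
= 3

r = 3


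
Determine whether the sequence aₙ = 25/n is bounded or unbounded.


a₁ = 25, a₂ = 25/2, a₃ = 25/3, ...
0 < aₙ ≤ 25 for all n ≥ 1
Lower bound: 0, Upper bound: 25
The sequence IS bounded

Bounded (0 < aₙ ≤ 25)


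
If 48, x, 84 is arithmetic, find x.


AM = (48 + 84)/2 = 132/2 = 66

AM = 66


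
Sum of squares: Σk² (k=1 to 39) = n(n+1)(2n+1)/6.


n = 39
n(n+1)(2n+1)/6 = 39×40×79/6
= 123240/6 = 20540

Σk² = 20540


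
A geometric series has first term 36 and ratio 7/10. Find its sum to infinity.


S∞ = a₁/(1-r) = 36/(1 - 7/10)
= 36/(3/10)
= 120

S∞ = 120


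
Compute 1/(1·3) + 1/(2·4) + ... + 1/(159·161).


1/(k(k+2)) = (1/2)·(1/k - 1/(k+2)) (partial fractions)
Telescoping: Σ = (1/2)·(1 + 1/2 - 1/160 - 1/161) = 38319/51520

Sum = 38319/51520


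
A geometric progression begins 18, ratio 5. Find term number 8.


aₙ = a₁·r^(n-1)
= 18×5^7
= 18×78125
= 1406250

a_8 = 1406250


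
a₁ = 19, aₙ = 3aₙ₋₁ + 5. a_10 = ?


Computing step by step:
a_1 = 19
a_2 = 62
a_3 = 191
a_4 = 578
a_5 = 1739
a_6 = 5222
a_7 = 15671
a_8 = 47018
a_9 = 141059
a_10 = 423182


a_10 = 423182


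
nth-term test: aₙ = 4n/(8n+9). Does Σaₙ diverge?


lim(n→∞) 4n/(8n+9) = 4/8 = 1/2  (divide numerator and denominator by n)
lim aₙ = 1/2 ≠ 0 → series DIVERGES

Diverges (lim aₙ = 1/2 ≠ 0)


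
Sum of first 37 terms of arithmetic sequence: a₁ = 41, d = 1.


aₙ = 41 + (37-1)×1 = 77
Sₙ = n(a₁+aₙ)/2 = 37×(41+77)/2
= 37×118/2 = 2183

S_37 = 2183


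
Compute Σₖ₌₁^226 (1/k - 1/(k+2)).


Telescoping with gap 2: two head and two tail terms survive.
= (1 + 1/2) - (1/227 + 1/228)
= 3/2 - 1/227 - 1/228 = 77179/51756

Sum = 77179/51756


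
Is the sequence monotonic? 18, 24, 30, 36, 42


Differences: 6, 6, 6, 6
All differences > 0 → strictly INCREASING

Monotonically increasing


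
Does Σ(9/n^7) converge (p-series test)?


p-series test: Σ c/n^p converges if p > 1, diverges if p ≤ 1 (constant c > 0 doesn't affect convergence).
p = 7
7 > 1 → CONVERGES

Converges (p = 7 > 1)


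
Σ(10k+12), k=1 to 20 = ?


Σ(10k+12) = 10·Σk + 12·n
= 10·210 + 12·20
= 2100 + 240 = 2340

Σ = 2340


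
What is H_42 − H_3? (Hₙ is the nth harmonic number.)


Σₖ₌4^42 1/k = 1/4 + 1/5 + 1/6 + ... + 1/42
= 7093594186011419/2844937529085600
≈ 2.4934

Sum = 7093594186011419/2844937529085600 ≈ 2.4934


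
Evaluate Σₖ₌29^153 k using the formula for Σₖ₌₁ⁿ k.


Σₖ₌29^153 k = Σₖ₌₁^153 k − Σₖ₌₁^28 k
= 153·154/2 − 28·29/2
= 11781 − 406 = 11375

Σk = 11375


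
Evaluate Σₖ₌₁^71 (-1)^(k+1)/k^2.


S = 1 - 1/4 + 1/9 - 1/16 + 1/25 - 1/36 + 1/49 - 1/64 ± ...
= 0.8226
(Full series converges to +π²/12 ≈ +0.8225)

S_71 = 0.8226


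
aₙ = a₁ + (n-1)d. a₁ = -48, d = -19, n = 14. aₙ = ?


aₙ = a₁ + (n-1)d
= -48 + (14-1)×-19
= -48 - 247
= -295

a_14 = -295


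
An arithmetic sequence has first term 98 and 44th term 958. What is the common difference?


d = (aₙ - a₁)/(n-1)
= (958 - 98)/(44-1)
= 860/43 = 20

d = 20


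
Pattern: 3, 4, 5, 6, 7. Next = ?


Pattern: arithmetic (d=1)
Terms: 3, 4, 5, 6, 7
Next term = 8

Next term = 8


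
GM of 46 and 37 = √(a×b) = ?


GM = √(46×37) = √1702 = 41.2553

GM = 41.2553


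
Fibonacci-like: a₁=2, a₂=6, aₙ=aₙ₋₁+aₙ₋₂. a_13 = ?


Computing iteratively: 2, 6, 8, 14, 22, 36, 58, 94, 152, 246, 398, 644, ...
a_13 = 1042

a_13 = 1042


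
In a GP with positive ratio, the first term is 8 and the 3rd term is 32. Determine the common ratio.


r^(n-1) = aₙ/a₁
r^2 = 32/8 = 4
r = 4^(1/2)
= ±2; taking r > 0 gives r = 2

r = 2


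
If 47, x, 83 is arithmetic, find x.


AM = (47 + 83)/2 = 130/2 = 65

AM = 65


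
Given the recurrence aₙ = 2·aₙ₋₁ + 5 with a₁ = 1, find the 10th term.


Computing step by step:
a_1 = 1
a_2 = 7
a_3 = 19
a_4 = 43
a_5 = 91
a_6 = 187
a_7 = 379
a_8 = 763
a_9 = 1531
a_10 = 3067


a_10 = 3067


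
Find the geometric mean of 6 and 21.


GM = √(6×21) = √126 = 11.225

GM = 11.225


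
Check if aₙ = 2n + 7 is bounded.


aₙ = 2n + 7 → as n→∞, aₙ→∞
No finite upper bound exists
The sequence is UNBOUNDED

Unbounded (aₙ → ∞ as n → ∞)


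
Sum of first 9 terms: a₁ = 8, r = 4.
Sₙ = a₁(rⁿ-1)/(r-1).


Sₙ = 8×(4^9 - 1)/(4 - 1)
= 8×(262144 - 1)/3
= 8×262143/3
= 699048

S_9 = 699048


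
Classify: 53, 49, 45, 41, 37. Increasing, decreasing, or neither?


Differences: -4, -4, -4, -4
All differences < 0 → strictly DECREASING

Monotonically decreasing


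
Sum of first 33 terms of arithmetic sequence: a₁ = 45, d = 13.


aₙ = 45 + (33-1)×13 = 461
Sₙ = n(a₁+aₙ)/2 = 33×(45+461)/2
= 33×506/2 = 8349

S_33 = 8349


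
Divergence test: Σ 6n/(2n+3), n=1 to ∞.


lim(n→∞) 6n/(2n+3) = 6/2 = 3  (divide numerator and denominator by n)
lim aₙ = 3 ≠ 0 → series DIVERGES

Diverges (lim aₙ = 3 ≠ 0)


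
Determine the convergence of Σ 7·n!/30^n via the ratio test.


aₙ = 7·n!/30^n
a_{n+1}/aₙ = (n+1)!/30^(n+1) × 30^n/n!  (constant 7 cancels)
= (n+1)/30
L = lim(n→∞) (n+1)/30 = ∞
L > 1 → series DIVERGES

Diverges (ratio test: L = ∞ > 1)


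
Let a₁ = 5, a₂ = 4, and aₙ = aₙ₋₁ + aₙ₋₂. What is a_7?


Computing iteratively: 5, 4, 9, 13, 22, 35, 57
a_7 = 57

a_7 = 57


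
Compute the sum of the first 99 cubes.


n(n+1)/2 = 99×100/2 = 4950
Σk³ = 4950² = 24502500

Σk³ = 24502500


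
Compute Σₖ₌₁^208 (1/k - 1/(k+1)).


Telescoping: adjacent terms cancel.
= 1/1 - 1/209
= 1 - 1/209 = 208/209

Sum = 208/209


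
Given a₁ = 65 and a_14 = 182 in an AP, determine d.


d = (aₙ - a₁)/(n-1)
= (182 - 65)/(14-1)
= 117/13 = 9

d = 9


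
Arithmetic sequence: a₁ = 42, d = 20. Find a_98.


aₙ = a₁ + (n-1)d
= 42 + (98-1)×20
= 42 + 1940
= 1982

a_98 = 1982


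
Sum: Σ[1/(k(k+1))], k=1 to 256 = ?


1/(k(k+1)) = 1/k - 1/(k+1) (partial fractions)
Telescoping: Σ = 1 - 1/257 = 256/257

Sum = 256/257


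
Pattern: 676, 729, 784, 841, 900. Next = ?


Pattern: perfect squares: n²
Terms: 676, 729, 784, 841, 900
Next term = 961

Next term = 961


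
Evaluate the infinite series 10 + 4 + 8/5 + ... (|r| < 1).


S∞ = a₁/(1-r) = 10/(1 - 2/5)
= 10/(3/5)
= 50/3

S∞ = 50/3


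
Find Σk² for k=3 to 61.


Σₖ₌3^61 k² = Σₖ₌₁^61 k² − Σₖ₌₁^2 k²
= 61·62·123/6 − 2·3·5/6
= 77531 − 5 = 77526

Σk² = 77526


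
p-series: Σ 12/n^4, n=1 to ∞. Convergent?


p-series test: Σ c/n^p converges if p > 1, diverges if p ≤ 1 (constant c > 0 doesn't affect convergence).
p = 4
4 > 1 → CONVERGES

Converges (p = 4 > 1)


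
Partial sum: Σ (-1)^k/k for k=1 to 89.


S = -1 + 1/2 - 1/3 + 1/4 - 1/5 + 1/6 - 1/7 + 1/8 ± ...
= -0.6987
(Full series converges to -ln(2) ≈ -0.6931)

S_89 = -0.6987


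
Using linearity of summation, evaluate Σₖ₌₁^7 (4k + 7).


Σ(4k+7) = 4·Σk + 7·n
= 4·28 + 7·7
= 112 + 49 = 161

Σ = 161


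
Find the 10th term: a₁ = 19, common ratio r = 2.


aₙ = a₁·r^(n-1)
= 19×2^9
= 19×512
= 9728

a_10 = 9728


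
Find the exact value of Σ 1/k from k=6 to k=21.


Σₖ₌6^21 1/k = 1/6 + 1/7 + 1/8 + ... + 1/21
= 105689791/77597520
≈ 1.362

Sum = 105689791/77597520 ≈ 1.362


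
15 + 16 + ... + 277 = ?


Σₖ₌15^277 k = Σₖ₌₁^277 k − Σₖ₌₁^14 k
= 277·278/2 − 14·15/2
= 38503 − 105 = 38398

Σk = 38398


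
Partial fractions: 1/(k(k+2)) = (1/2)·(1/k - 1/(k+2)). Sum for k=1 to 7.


1/(k(k+2)) = (1/2)·(1/k - 1/(k+2)) (partial fractions)
Telescoping: Σ = (1/2)·(1 + 1/2 - 1/8 - 1/9) = 91/144

Sum = 91/144


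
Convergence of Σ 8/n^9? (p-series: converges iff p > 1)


p-series test: Σ c/n^p converges if p > 1, diverges if p ≤ 1 (constant c > 0 doesn't affect convergence).
p = 9
9 > 1 → CONVERGES

Converges (p = 9 > 1)


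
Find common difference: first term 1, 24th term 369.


d = (aₙ - a₁)/(n-1)
= (369 - 1)/(24-1)
= 368/23 = 16

d = 16


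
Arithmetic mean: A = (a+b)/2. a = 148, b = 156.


AM = (148 + 156)/2 = 304/2 = 152

AM = 152


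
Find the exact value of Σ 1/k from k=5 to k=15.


Σₖ₌5^15 1/k = 1/5 + 1/6 + 1/7 + ... + 1/15
= 445007/360360
≈ 1.2349

Sum = 445007/360360 ≈ 1.2349


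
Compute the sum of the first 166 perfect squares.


n = 166
n(n+1)(2n+1)/6 = 166×167×333/6
= 9231426/6 = 1538571

Σk² = 1538571


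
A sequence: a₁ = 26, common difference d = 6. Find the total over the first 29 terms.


aₙ = 26 + (29-1)×6 = 194
Sₙ = n(a₁+aₙ)/2 = 29×(26+194)/2
= 29×220/2 = 3190

S_29 = 3190


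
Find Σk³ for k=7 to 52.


Σₖ₌7^52 k³ = [52·53/2]² − [6·7/2]²
= 1898884 − 441 = 1898443

Σk³ = 1898443


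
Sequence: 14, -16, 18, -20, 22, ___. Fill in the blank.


Pattern: alternating sign, magnitude arithmetic (d=2)
Terms: 14, -16, 18, -20, 22
Next term = -24

Next term = -24


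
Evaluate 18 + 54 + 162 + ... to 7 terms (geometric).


Sₙ = 18×(3^7 - 1)/(3 - 1)
= 18×(2187 - 1)/2
= 18×2186/2
= 19674

S_7 = 19674


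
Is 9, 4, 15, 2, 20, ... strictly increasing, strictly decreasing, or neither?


Differences: -5, 11, -13, 18
Difference at position 2 is +11 (> 0) but position 1 is -5 (< 0) — sequence both rises and falls
→ NOT monotonic

Not monotonic


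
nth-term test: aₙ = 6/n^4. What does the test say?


lim(n→∞) 6/n^4 = 0
lim aₙ = 0 → nth-term test is INCONCLUSIVE
(Need other tests; this is actually a convergent p-series with p=4 > 1)

Inconclusive (lim aₙ = 0; need another test)


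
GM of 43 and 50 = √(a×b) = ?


GM = √(43×50) = √2150 = 46.3681

GM = 46.3681


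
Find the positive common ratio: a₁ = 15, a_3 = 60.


r^(n-1) = aₙ/a₁
r^2 = 60/15 = 4
r = 4^(1/2)
= ±2; taking r > 0 gives r = 2

r = 2


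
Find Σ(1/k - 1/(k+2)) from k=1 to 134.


Telescoping with gap 2: two head and two tail terms survive.
= (1 + 1/2) - (1/135 + 1/136)
= 3/2 - 1/135 - 1/136 = 27269/18360

Sum = 27269/18360


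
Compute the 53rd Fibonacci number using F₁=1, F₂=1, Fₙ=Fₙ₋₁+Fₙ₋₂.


Fibonacci sequence: 1, 1, 2, 3, 5, 8, 13, 21, 34, 55, 89, ...
F(53) = 53316291173

F(53) = 53316291173


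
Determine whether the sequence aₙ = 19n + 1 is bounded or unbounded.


aₙ = 19n + 1 → as n→∞, aₙ→∞
No finite upper bound exists
The sequence is UNBOUNDED

Unbounded (aₙ → ∞ as n → ∞)


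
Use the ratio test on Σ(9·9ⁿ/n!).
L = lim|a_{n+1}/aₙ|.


aₙ = 9·9^n/n!
a_{n+1}/aₙ = 9^(n+1)/(n+1)! × n!/9^n  (constant 9 cancels)
= 9/(n+1)
L = lim(n→∞) 9/(n+1) = 0
L < 1 → series CONVERGES

Converges (ratio test: L = 0 < 1)


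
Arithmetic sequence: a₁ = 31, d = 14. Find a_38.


aₙ = a₁ + (n-1)d
= 31 + (38-1)×14
= 31 + 518
= 549

a_38 = 549


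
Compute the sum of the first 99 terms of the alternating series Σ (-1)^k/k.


S = -1 + 1/2 - 1/3 + 1/4 - 1/5 + 1/6 - 1/7 + 1/8 ± ...
= -0.6982
(Full series converges to -ln(2) ≈ -0.6931)

S_99 = -0.6982


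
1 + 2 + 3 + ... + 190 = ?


n(n+1)/2 = 190×191/2 = 36290/2 = 18145

Σk = 18145


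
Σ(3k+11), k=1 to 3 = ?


Σ(3k+11) = 3·Σk + 11·n
= 3·6 + 11·3
= 18 + 33 = 51

Σ = 51


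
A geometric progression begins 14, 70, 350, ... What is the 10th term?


aₙ = a₁·r^(n-1)
= 14×5^9
= 14×1953125
= 27343750

a_10 = 27343750


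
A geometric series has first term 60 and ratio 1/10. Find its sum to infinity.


S∞ = a₁/(1-r) = 60/(1 - 1/10)
= 60/(9/10)
= 200/3

S∞ = 200/3


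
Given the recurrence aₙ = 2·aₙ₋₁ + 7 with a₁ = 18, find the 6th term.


Computing step by step:
a_1 = 18
a_2 = 43
a_3 = 93
a_4 = 193
a_5 = 393
a_6 = 793


a_6 = 793


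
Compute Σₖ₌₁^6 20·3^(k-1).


Sₙ = 20×(3^6 - 1)/(3 - 1)
= 20×(729 - 1)/2
= 20×728/2
= 7280

S_6 = 7280


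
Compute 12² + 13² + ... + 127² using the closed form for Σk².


Σₖ₌12^127 k² = Σₖ₌₁^127 k² − Σₖ₌₁^11 k²
= 127·128·255/6 − 11·12·23/6
= 690880 − 506 = 690374

Σk² = 690374


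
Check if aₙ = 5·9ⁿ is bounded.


aₙ = 5·9ⁿ → as n→∞, aₙ→∞ (since base 9 > 1)
No finite upper bound exists
The sequence is UNBOUNDED

Unbounded (aₙ → ∞ as n → ∞)


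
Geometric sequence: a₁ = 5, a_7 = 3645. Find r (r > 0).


r^(n-1) = aₙ/a₁
r^6 = 3645/5 = 729
r = 729^(1/6)
= ±3; taking r > 0 gives r = 3

r = 3


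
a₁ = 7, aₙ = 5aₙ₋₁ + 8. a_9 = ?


Computing step by step:
a_1 = 7
a_2 = 43
a_3 = 223
a_4 = 1123
a_5 = 5623
a_6 = 28123
a_7 = 140623
a_8 = 703123
a_9 = 3515623


a_9 = 3515623


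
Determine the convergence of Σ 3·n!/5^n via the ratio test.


aₙ = 3·n!/5^n
a_{n+1}/aₙ = (n+1)!/5^(n+1) × 5^n/n!  (constant 3 cancels)
= (n+1)/5
L = lim(n→∞) (n+1)/5 = ∞
L > 1 → series DIVERGES

Diverges (ratio test: L = ∞ > 1)
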